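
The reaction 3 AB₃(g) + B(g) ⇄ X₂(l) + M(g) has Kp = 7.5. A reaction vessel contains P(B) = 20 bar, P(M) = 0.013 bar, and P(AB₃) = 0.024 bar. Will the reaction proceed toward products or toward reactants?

(X₂ is a pure liquid — omitted from Qp.)
Qp = P(M) / (P(AB₃)³·P(B)) = (0.013) / ((0.024)³·(20)) = 47
Qp = 47 > Kp = 7.5, so the reverse reaction proceeds.

reverse (toward reactants)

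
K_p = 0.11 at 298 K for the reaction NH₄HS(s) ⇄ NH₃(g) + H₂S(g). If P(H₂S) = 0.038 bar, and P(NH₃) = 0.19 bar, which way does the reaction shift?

to the right

(NH₄HS is a pure solid — omitted from Q_p.)
Q_p = P(NH₃)·P(H₂S) = (0.19)·(0.038) = 0.0072
Q_p = 0.0072 < K_p = 0.11, so the forward reaction proceeds.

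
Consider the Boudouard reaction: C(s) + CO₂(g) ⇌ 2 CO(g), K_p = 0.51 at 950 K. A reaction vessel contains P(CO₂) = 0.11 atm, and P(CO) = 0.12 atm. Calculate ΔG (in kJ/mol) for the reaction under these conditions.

ΔG = -10.7 kJ/mol

(C is a pure solid — omitted from Q_p.)
Q_p = P(CO)² / P(CO₂) = (0.12)² / (0.11) = 0.131
ΔG = RT ln(Q_p/K_p) = (8.314 J mol⁻¹ K⁻¹)(950 K) × ln(0.131/0.51)
   = (7.898 kJ/mol)(-1.359) = -10.7 kJ/mol
ΔG < 0, so the forward reaction is spontaneous (proceeds forward).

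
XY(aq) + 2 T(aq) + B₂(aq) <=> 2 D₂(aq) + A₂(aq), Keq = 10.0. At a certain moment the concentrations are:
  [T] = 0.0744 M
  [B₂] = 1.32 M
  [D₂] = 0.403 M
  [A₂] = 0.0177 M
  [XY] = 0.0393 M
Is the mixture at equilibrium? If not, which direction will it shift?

yes, at equilibrium

Q = [D₂]²·[A₂] / ([XY]·[T]²·[B₂]) = (0.403)²·(0.0177) / ((0.0393)·(0.0744)²·(1.32)) = 10.0
Q = 10.0 = Keq; the system is at equilibrium.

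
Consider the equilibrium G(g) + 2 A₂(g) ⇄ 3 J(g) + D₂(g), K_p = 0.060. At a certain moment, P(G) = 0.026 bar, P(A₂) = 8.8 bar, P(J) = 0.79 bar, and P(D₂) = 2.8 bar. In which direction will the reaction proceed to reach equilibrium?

Q_p = P(J)³·P(D₂) / (P(G)·P(A₂)²) = (0.79)³·(2.8) / ((0.026)·(8.8)²) = 0.69
Q_p = 0.69 > K_p = 0.060, so the reverse reaction proceeds.

in the reverse direction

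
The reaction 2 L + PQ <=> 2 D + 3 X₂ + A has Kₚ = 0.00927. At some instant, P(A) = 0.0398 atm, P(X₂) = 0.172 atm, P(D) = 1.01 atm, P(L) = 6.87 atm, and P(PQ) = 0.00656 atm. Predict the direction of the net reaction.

to the right

Qₚ = P(D)²·P(X₂)³·P(A) / (P(L)²·P(PQ)) = (1.01)²·(0.172)³·(0.0398) / ((6.87)²·(0.00656)) = 6.67×10⁻⁴
Qₚ = 6.67×10⁻⁴ < Kₚ = 0.00927, so the forward reaction proceeds.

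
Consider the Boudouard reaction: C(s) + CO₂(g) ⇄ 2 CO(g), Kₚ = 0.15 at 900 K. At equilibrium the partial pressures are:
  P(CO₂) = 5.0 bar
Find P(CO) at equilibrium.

(C is a pure solid — omitted from Kₚ.)
At equilibrium, Kₚ = P(CO)² / P(CO₂) = 0.15.
(P(CO))² / (5.0) = 0.15
P(CO)² = 0.750 ⇒ P(CO) = 0.87 bar

P(CO) = 0.87 bar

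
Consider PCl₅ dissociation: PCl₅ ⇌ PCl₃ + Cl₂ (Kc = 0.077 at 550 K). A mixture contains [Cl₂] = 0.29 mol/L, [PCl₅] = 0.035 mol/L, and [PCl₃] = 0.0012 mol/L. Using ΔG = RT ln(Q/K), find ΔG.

ΔG = -9.36 kJ/mol

Qc = [PCl₃]·[Cl₂] / [PCl₅] = (0.0012)·(0.29) / (0.035) = 0.00994
ΔG = RT ln(Qc/Kc) = (8.314 J mol⁻¹ K⁻¹)(550 K) × ln(0.00994/0.077)
   = (4.573 kJ/mol)(-2.047) = -9.36 kJ/mol
ΔG < 0, so the forward reaction is spontaneous (proceeds forward).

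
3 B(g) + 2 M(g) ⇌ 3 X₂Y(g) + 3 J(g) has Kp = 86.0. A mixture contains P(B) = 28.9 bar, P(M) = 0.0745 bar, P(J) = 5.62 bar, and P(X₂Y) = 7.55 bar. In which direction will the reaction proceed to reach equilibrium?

Qp = P(X₂Y)³·P(J)³ / (P(B)³·P(M)²) = (7.55)³·(5.62)³ / ((28.9)³·(0.0745)²) = 570
Qp = 570 > Kp = 86.0, so the reverse reaction proceeds.

to the left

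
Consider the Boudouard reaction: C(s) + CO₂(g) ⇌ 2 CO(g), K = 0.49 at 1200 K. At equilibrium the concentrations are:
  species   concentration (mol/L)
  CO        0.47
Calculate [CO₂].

[CO₂] = 0.45 mol/L

(C is a pure solid — omitted from K.)
At equilibrium, K = [CO]² / [CO₂] = 0.49.
(0.47)² / ([CO₂]) = 0.49
[CO₂] = 0.451 = 0.45 mol/L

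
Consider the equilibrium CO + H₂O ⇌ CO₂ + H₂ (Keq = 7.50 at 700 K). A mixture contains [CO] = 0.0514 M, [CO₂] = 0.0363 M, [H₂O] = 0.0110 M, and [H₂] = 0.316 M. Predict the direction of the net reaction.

toward reactants

Q = [CO₂]·[H₂] / ([CO]·[H₂O]) = (0.0363)·(0.316) / ((0.0514)·(0.0110)) = 20.3
Q = 20.3 > Keq = 7.50, so the reverse reaction proceeds.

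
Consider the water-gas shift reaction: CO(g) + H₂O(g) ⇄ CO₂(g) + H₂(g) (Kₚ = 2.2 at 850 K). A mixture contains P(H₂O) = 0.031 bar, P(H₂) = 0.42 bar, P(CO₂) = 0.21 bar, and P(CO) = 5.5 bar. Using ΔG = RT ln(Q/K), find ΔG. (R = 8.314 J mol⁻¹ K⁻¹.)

ΔG = -10.2 kJ/mol

Qₚ = P(CO₂)·P(H₂) / (P(CO)·P(H₂O)) = (0.21)·(0.42) / ((5.5)·(0.031)) = 0.517
ΔG = RT ln(Qₚ/Kₚ) = (8.314 J mol⁻¹ K⁻¹)(850 K) × ln(0.517/2.2)
   = (7.067 kJ/mol)(-1.448) = -10.2 kJ/mol
ΔG < 0, so the forward reaction is spontaneous (proceeds forward).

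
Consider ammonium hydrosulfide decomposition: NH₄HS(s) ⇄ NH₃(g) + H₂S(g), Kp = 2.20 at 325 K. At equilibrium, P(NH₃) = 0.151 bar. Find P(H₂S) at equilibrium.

P(H₂S) = 14.6 bar

(NH₄HS is a pure solid — omitted from Kp.)
At equilibrium, Kp = P(NH₃)·P(H₂S) = 2.20.
(0.151)·(P(H₂S)) = 2.20
P(H₂S) = 14.6 bar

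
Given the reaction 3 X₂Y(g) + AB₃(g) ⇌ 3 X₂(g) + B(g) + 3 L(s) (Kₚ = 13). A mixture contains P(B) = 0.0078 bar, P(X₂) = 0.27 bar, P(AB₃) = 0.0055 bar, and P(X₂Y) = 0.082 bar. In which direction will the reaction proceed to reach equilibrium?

to the left

(L is a pure solid — omitted from Qₚ.)
Qₚ = P(X₂)³·P(B) / (P(X₂Y)³·P(AB₃)) = (0.27)³·(0.0078) / ((0.082)³·(0.0055)) = 51
Qₚ = 51 > Kₚ = 13, so the reverse reaction proceeds.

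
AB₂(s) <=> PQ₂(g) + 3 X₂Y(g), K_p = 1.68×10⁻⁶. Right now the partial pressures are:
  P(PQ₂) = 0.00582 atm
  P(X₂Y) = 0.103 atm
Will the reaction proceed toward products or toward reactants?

(AB₂ is a pure solid — omitted from Q_p.)
Q_p = P(PQ₂)·P(X₂Y)³ = (0.00582)·(0.103)³ = 6.36×10⁻⁶
Q_p = 6.36×10⁻⁶ > K_p = 1.68×10⁻⁶, so the reverse reaction proceeds.

reverse (toward reactants)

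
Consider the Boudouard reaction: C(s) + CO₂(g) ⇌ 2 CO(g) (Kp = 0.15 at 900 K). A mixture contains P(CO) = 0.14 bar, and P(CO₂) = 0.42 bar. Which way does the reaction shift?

(C is a pure solid — omitted from Qp.)
Qp = P(CO)² / P(CO₂) = (0.14)² / (0.42) = 0.047
Qp = 0.047 < Kp = 0.15, so the forward reaction proceeds.

in the forward direction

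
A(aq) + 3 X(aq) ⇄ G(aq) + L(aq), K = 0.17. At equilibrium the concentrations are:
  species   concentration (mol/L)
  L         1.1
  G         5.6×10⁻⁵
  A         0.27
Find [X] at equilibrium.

At equilibrium, K = [G]·[L] / ([A]·[X]³) = 0.17.
(5.6×10⁻⁵)·(1.1) / ((0.27)·([X])³) = 0.17
[X]³ = 0.00134 ⇒ [X] = 0.11 mol/L

[X] = 0.11 mol/L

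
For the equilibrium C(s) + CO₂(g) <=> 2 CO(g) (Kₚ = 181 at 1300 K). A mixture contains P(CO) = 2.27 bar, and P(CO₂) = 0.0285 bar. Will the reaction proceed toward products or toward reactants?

(C is a pure solid — omitted from Qₚ.)
Qₚ = P(CO)² / P(CO₂) = (2.27)² / (0.0285) = 181
Qₚ = 181 = Kₚ, so the system is already at equilibrium.

no net change (already at equilibrium)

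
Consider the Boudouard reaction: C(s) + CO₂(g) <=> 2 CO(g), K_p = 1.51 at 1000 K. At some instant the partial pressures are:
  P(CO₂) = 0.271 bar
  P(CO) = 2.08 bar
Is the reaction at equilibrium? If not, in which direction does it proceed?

in the reverse direction

(C is a pure solid — omitted from Q_p.)
Q_p = P(CO)² / P(CO₂) = (2.08)² / (0.271) = 16.0
Q_p = 16.0 > K_p = 1.51, so the reverse reaction proceeds.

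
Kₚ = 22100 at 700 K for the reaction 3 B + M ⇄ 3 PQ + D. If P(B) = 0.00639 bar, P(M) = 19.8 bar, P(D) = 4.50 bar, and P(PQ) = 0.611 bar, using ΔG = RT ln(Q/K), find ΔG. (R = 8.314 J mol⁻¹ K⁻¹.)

ΔG = 12.8 kJ/mol

Qₚ = P(PQ)³·P(D) / (P(B)³·P(M)) = (0.611)³·(4.50) / ((0.00639)³·(19.8)) = 1.99×10⁵
ΔG = RT ln(Qₚ/Kₚ) = (8.314 J mol⁻¹ K⁻¹)(700 K) × ln(1.99×10⁵/22100)
   = (5.820 kJ/mol)(2.198) = 12.8 kJ/mol
ΔG > 0, so the forward reaction is non-spontaneous (proceeds in reverse).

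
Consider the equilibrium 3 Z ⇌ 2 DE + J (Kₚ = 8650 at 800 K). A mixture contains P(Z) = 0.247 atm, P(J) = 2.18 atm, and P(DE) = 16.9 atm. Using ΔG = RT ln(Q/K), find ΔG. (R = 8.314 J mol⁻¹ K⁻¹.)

Qₚ = P(DE)²·P(J) / P(Z)³ = (16.9)²·(2.18) / (0.247)³ = 41300
ΔG = RT ln(Qₚ/Kₚ) = (8.314 J mol⁻¹ K⁻¹)(800 K) × ln(41300/8650)
   = (6.651 kJ/mol)(1.563) = 10.4 kJ/mol
ΔG > 0, so the forward reaction is non-spontaneous (proceeds in reverse).

ΔG = 10.4 kJ/mol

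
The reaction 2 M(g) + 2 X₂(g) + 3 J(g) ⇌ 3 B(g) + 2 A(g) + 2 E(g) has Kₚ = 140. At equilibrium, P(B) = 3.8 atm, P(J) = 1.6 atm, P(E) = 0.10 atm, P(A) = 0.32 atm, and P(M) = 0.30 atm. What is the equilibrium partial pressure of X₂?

At equilibrium, Kₚ = P(B)³·P(A)²·P(E)² / (P(M)²·P(X₂)²·P(J)³) = 140.
(3.8)³·(0.32)²·(0.10)² / ((0.30)²·(P(X₂))²·(1.6)³) = 140
P(X₂)² = 0.00109 ⇒ P(X₂) = 0.033 atm

P(X₂) = 0.033 atm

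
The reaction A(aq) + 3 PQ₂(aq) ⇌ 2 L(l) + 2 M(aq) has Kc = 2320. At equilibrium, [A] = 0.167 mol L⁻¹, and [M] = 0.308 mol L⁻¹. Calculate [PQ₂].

[PQ₂] = 0.0626 mol L⁻¹

(L is a pure liquid — omitted from Kc.)
At equilibrium, Kc = [M]² / ([A]·[PQ₂]³) = 2320.
(0.308)² / ((0.167)·([PQ₂])³) = 2320
[PQ₂]³ = 2.45×10⁻⁴ ⇒ [PQ₂] = 0.0626 mol L⁻¹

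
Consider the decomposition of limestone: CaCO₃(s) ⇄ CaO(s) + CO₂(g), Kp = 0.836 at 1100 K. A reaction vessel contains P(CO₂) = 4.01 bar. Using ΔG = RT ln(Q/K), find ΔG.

(CaCO₃, CaO are pure solids — omitted from Qp.)
Qp = P(CO₂) = 4.01
ΔG = RT ln(Qp/Kp) = (8.314 J mol⁻¹ K⁻¹)(1100 K) × ln(4.01/0.836)
   = (9.145 kJ/mol)(1.568) = 14.3 kJ/mol
ΔG > 0, so the forward reaction is non-spontaneous (proceeds in reverse).

ΔG = 14.3 kJ/mol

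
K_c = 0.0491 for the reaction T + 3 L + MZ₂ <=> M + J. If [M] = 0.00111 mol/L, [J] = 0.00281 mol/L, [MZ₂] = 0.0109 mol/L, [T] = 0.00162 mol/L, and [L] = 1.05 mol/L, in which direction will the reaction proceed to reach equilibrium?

Q_c = [M]·[J] / ([T]·[L]³·[MZ₂]) = (0.00111)·(0.00281) / ((0.00162)·(1.05)³·(0.0109)) = 0.153
Q_c = 0.153 > K_c = 0.0491, so the reverse reaction proceeds.

reverse (toward reactants)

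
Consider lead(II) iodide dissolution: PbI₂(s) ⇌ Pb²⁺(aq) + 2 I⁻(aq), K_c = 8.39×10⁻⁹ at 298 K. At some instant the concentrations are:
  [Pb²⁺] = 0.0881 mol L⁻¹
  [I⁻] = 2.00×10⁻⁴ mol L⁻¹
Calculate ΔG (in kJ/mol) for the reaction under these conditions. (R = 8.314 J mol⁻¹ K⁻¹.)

ΔG = -2.15 kJ/mol

(PbI₂ is a pure solid — omitted from Q_c.)
Q_c = [Pb²⁺]·[I⁻]² = (0.0881)·(2.00×10⁻⁴)² = 3.52×10⁻⁹
ΔG = RT ln(Q_c/K_c) = (8.314 J mol⁻¹ K⁻¹)(298 K) × ln(3.52×10⁻⁹/8.39×10⁻⁹)
   = (2.478 kJ/mol)(-0.8686) = -2.15 kJ/mol
ΔG < 0, so the forward reaction is spontaneous (proceeds forward).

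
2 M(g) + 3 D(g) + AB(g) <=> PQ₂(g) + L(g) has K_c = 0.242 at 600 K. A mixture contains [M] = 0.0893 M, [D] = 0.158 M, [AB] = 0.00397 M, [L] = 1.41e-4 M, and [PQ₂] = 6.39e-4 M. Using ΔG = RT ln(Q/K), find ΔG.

ΔG = 5.45 kJ/mol

Q_c = [PQ₂]·[L] / ([M]²·[D]³·[AB]) = (6.39e-4)·(1.41e-4) / ((0.0893)²·(0.158)³·(0.00397)) = 0.722
ΔG = RT ln(Q_c/K_c) = (8.314 J mol⁻¹ K⁻¹)(600 K) × ln(0.722/0.242)
   = (4.988 kJ/mol)(1.093) = 5.45 kJ/mol
ΔG > 0, so the forward reaction is non-spontaneous (proceeds in reverse).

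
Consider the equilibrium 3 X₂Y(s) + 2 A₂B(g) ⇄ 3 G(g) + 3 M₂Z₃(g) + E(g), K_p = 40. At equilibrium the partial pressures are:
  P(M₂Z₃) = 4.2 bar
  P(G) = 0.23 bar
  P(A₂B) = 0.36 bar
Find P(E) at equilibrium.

P(E) = 5.8 bar

(X₂Y is a pure solid — omitted from K_p.)
At equilibrium, K_p = P(G)³·P(M₂Z₃)³·P(E) / P(A₂B)² = 40.
(0.23)³·(4.2)³·(P(E)) / (0.36)² = 40
P(E) = 5.75 = 5.8 bar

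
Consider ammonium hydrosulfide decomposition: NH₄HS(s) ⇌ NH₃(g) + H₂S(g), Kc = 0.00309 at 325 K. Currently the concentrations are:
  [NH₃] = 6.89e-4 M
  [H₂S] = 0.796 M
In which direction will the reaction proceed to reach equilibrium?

(NH₄HS is a pure solid — omitted from Qc.)
Qc = [NH₃]·[H₂S] = (6.89e-4)·(0.796) = 5.48e-4
Qc = 5.48e-4 < Kc = 0.00309, so the forward reaction proceeds.

toward products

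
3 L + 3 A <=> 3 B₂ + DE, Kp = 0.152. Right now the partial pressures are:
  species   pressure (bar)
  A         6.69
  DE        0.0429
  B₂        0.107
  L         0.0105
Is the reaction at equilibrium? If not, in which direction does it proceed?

Qp = P(B₂)³·P(DE) / (P(L)³·P(A)³) = (0.107)³·(0.0429) / ((0.0105)³·(6.69)³) = 0.152
Qp = 0.152 = Kp, so the system is already at equilibrium.

at equilibrium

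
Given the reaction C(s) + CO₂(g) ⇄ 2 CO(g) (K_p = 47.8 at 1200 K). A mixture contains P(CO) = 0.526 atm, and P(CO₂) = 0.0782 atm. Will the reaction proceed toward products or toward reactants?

(C is a pure solid — omitted from Q_p.)
Q_p = P(CO)² / P(CO₂) = (0.526)² / (0.0782) = 3.54
Q_p = 3.54 < K_p = 47.8, so the forward reaction proceeds.

forward (toward products)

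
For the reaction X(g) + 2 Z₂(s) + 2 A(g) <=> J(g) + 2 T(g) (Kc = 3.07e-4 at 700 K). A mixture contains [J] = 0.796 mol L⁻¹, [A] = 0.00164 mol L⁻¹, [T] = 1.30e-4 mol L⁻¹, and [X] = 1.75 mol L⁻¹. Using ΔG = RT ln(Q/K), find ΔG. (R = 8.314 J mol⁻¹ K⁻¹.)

(Z₂ is a pure solid — omitted from Qc.)
Qc = [J]·[T]² / ([X]·[A]²) = (0.796)·(1.30e-4)² / ((1.75)·(0.00164)²) = 0.00286
ΔG = RT ln(Qc/Kc) = (8.314 J mol⁻¹ K⁻¹)(700 K) × ln(0.00286/3.07e-4)
   = (5.820 kJ/mol)(2.232) = 13.0 kJ/mol
ΔG > 0, so the forward reaction is non-spontaneous (proceeds in reverse).

ΔG = 13.0 kJ/mol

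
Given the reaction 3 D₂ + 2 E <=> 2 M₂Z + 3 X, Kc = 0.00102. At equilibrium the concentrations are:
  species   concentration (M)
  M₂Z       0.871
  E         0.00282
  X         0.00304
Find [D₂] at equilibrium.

[D₂] = 1.38 M

At equilibrium, Kc = [M₂Z]²·[X]³ / ([D₂]³·[E]²) = 0.00102.
(0.871)²·(0.00304)³ / (([D₂])³·(0.00282)²) = 0.00102
[D₂]³ = 2.63 ⇒ [D₂] = 1.38 M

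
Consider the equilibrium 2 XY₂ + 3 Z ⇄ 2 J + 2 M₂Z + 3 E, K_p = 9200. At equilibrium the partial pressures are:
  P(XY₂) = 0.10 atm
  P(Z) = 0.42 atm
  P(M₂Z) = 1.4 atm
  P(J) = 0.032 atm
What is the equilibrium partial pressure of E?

P(E) = 15 atm

At equilibrium, K_p = P(J)²·P(M₂Z)²·P(E)³ / (P(XY₂)²·P(Z)³) = 9200.
(0.032)²·(1.4)²·(P(E))³ / ((0.10)²·(0.42)³) = 9200
P(E)³ = 3400 ⇒ P(E) = 15 atm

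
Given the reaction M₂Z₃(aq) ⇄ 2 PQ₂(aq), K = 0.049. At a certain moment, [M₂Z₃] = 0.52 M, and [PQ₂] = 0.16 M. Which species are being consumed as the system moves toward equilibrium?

Q = [PQ₂]² / [M₂Z₃] = (0.16)² / (0.52) = 0.049
Q = 0.049 = K; the system is at equilibrium.

none (at equilibrium)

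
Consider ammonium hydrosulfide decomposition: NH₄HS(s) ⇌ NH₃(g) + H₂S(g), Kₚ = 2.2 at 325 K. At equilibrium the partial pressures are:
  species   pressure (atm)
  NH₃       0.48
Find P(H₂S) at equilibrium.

P(H₂S) = 4.6 atm

(NH₄HS is a pure solid — omitted from Kₚ.)
At equilibrium, Kₚ = P(NH₃)·P(H₂S) = 2.2.
(0.48)·(P(H₂S)) = 2.2
P(H₂S) = 4.58 = 4.6 atm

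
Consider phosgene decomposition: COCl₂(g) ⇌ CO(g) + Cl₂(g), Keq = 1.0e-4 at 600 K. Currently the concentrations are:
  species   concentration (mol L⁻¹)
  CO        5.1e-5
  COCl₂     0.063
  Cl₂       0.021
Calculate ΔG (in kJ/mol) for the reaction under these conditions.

Q = [CO]·[Cl₂] / [COCl₂] = (5.1e-5)·(0.021) / (0.063) = 1.70e-5
ΔG = RT ln(Q/Keq) = (8.314 J mol⁻¹ K⁻¹)(600 K) × ln(1.70e-5/1.0e-4)
   = (4.988 kJ/mol)(-1.772) = -8.84 kJ/mol
ΔG < 0, so the forward reaction is spontaneous (proceeds forward).

ΔG = -8.84 kJ/mol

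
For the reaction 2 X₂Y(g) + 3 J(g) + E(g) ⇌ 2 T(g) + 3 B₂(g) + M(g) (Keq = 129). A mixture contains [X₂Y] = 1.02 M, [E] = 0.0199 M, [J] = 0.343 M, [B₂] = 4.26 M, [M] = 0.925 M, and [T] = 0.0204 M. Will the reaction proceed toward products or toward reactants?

Q = [T]²·[B₂]³·[M] / ([X₂Y]²·[J]³·[E]) = (0.0204)²·(4.26)³·(0.925) / ((1.02)²·(0.343)³·(0.0199)) = 35.6
Q = 35.6 < Keq = 129, so the forward reaction proceeds.

in the forward direction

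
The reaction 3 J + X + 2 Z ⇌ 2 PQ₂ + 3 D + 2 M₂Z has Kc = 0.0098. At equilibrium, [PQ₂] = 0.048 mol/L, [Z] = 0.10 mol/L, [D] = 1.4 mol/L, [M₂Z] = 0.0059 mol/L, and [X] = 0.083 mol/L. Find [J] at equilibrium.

[J] = 0.30 mol/L

At equilibrium, Kc = [PQ₂]²·[D]³·[M₂Z]² / ([J]³·[X]·[Z]²) = 0.0098.
(0.048)²·(1.4)³·(0.0059)² / (([J])³·(0.083)·(0.10)²) = 0.0098
[J]³ = 0.0271 ⇒ [J] = 0.30 mol/L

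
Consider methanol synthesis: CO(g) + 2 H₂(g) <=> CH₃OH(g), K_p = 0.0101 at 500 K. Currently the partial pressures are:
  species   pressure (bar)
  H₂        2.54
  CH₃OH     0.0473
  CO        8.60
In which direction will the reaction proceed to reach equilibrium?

in the forward direction

Q_p = P(CH₃OH) / (P(CO)·P(H₂)²) = (0.0473) / ((8.60)·(2.54)²) = 8.53e-4
Q_p = 8.53e-4 < K_p = 0.0101, so the forward reaction proceeds.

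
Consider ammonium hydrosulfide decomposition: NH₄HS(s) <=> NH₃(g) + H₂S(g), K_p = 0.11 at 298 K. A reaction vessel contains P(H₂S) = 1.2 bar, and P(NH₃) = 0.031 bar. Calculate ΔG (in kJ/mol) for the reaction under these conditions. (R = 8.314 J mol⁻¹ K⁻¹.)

(NH₄HS is a pure solid — omitted from Q_p.)
Q_p = P(NH₃)·P(H₂S) = (0.031)·(1.2) = 0.0372
ΔG = RT ln(Q_p/K_p) = (8.314 J mol⁻¹ K⁻¹)(298 K) × ln(0.0372/0.11)
   = (2.478 kJ/mol)(-1.084) = -2.69 kJ/mol
ΔG < 0, so the forward reaction is spontaneous (proceeds forward).

ΔG = -2.69 kJ/mol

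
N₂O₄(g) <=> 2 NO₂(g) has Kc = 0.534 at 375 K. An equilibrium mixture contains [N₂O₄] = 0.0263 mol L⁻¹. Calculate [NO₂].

At equilibrium, Kc = [NO₂]² / [N₂O₄] = 0.534.
([NO₂])² / (0.0263) = 0.534
[NO₂]² = 0.0140 ⇒ [NO₂] = 0.119 mol L⁻¹

[NO₂] = 0.119 mol L⁻¹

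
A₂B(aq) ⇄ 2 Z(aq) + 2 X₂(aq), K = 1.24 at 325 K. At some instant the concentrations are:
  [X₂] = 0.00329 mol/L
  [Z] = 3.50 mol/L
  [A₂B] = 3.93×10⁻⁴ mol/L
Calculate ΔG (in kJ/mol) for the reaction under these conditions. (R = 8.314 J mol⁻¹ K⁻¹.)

Q = [Z]²·[X₂]² / [A₂B] = (3.50)²·(0.00329)² / (3.93×10⁻⁴) = 0.337
ΔG = RT ln(Q/K) = (8.314 J mol⁻¹ K⁻¹)(325 K) × ln(0.337/1.24)
   = (2.702 kJ/mol)(-1.303) = -3.52 kJ/mol
ΔG < 0, so the forward reaction is spontaneous (proceeds forward).

ΔG = -3.52 kJ/mol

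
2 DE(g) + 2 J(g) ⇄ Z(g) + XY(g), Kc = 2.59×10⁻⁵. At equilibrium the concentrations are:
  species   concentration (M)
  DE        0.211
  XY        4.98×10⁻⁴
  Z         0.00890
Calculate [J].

[J] = 1.96 M

At equilibrium, Kc = [Z]·[XY] / ([DE]²·[J]²) = 2.59×10⁻⁵.
(0.00890)·(4.98×10⁻⁴) / ((0.211)²·([J])²) = 2.59×10⁻⁵
[J]² = 3.84 ⇒ [J] = 1.96 M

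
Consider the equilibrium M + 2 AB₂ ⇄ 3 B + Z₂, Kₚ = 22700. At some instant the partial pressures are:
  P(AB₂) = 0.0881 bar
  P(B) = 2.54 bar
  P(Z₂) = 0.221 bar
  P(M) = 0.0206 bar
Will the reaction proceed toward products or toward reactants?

Qₚ = P(B)³·P(Z₂) / (P(M)·P(AB₂)²) = (2.54)³·(0.221) / ((0.0206)·(0.0881)²) = 22700
Qₚ = 22700 = Kₚ, so the system is already at equilibrium.

neither direction; the system is at equilibrium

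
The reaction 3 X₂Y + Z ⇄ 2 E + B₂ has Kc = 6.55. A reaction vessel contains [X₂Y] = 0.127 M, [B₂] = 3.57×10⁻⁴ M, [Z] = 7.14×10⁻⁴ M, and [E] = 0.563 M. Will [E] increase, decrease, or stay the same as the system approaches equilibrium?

decrease

Qc = [E]²·[B₂] / ([X₂Y]³·[Z]) = (0.563)²·(3.57×10⁻⁴) / ((0.127)³·(7.14×10⁻⁴)) = 77.4
Qc = 77.4 > Kc = 6.55: net reverse reaction.
E is a product, so it decreases.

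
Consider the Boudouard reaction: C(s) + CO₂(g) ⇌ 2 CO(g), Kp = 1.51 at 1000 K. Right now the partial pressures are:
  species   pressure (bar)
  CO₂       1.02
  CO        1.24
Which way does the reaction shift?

(C is a pure solid — omitted from Qp.)
Qp = P(CO)² / P(CO₂) = (1.24)² / (1.02) = 1.51
Qp = 1.51 = Kp, so the system is already at equilibrium.

neither direction; the system is at equilibrium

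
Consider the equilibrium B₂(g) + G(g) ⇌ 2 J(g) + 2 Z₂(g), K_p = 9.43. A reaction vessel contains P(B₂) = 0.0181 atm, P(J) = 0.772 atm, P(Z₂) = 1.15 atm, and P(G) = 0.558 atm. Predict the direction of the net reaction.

toward reactants

Q_p = P(J)²·P(Z₂)² / (P(B₂)·P(G)) = (0.772)²·(1.15)² / ((0.0181)·(0.558)) = 78.0
Q_p = 78.0 > K_p = 9.43, so the reverse reaction proceeds.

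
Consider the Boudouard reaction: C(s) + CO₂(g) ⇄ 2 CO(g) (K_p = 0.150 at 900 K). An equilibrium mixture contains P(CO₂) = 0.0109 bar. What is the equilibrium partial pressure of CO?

P(CO) = 0.0404 bar

(C is a pure solid — omitted from K_p.)
At equilibrium, K_p = P(CO)² / P(CO₂) = 0.150.
(P(CO))² / (0.0109) = 0.150
P(CO)² = 0.00164 ⇒ P(CO) = 0.0404 bar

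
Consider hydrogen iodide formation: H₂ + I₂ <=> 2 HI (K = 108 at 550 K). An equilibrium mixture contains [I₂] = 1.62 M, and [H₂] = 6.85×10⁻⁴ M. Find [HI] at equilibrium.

At equilibrium, K = [HI]² / ([H₂]·[I₂]) = 108.
([HI])² / ((6.85×10⁻⁴)·(1.62)) = 108
[HI]² = 0.120 ⇒ [HI] = 0.346 M

[HI] = 0.346 M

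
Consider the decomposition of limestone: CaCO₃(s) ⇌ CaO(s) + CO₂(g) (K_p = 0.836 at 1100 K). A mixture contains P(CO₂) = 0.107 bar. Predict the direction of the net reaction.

(CaCO₃, CaO are pure solids — omitted from Q_p.)
Q_p = P(CO₂) = 0.107
Q_p = 0.107 < K_p = 0.836, so the forward reaction proceeds.

toward products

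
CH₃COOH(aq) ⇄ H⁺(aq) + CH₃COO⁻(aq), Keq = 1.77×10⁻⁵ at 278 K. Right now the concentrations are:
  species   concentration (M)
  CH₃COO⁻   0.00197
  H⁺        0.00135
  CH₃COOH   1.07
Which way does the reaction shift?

Q = [H⁺]·[CH₃COO⁻] / [CH₃COOH] = (0.00135)·(0.00197) / (1.07) = 2.49×10⁻⁶
Q = 2.49×10⁻⁶ < Keq = 1.77×10⁻⁵, so the forward reaction proceeds.

toward products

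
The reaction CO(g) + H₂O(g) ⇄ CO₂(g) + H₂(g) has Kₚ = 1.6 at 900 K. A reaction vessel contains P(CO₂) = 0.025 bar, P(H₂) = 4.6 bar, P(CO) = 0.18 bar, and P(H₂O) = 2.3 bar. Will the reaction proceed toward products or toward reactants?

in the forward direction

Qₚ = P(CO₂)·P(H₂) / (P(CO)·P(H₂O)) = (0.025)·(4.6) / ((0.18)·(2.3)) = 0.28
Qₚ = 0.28 < Kₚ = 1.6, so the forward reaction proceeds.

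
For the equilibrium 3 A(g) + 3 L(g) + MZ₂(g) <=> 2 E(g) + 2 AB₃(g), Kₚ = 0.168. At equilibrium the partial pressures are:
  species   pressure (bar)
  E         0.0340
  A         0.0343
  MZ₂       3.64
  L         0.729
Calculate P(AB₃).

P(AB₃) = 0.0909 bar

At equilibrium, Kₚ = P(E)²·P(AB₃)² / (P(A)³·P(L)³·P(MZ₂)) = 0.168.
(0.0340)²·(P(AB₃))² / ((0.0343)³·(0.729)³·(3.64)) = 0.168
P(AB₃)² = 0.00827 ⇒ P(AB₃) = 0.0909 bar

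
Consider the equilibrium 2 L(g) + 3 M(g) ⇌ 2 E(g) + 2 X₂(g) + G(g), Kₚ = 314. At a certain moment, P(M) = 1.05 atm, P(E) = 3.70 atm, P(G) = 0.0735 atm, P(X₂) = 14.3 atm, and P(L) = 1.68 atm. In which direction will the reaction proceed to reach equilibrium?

forward (toward products)

Qₚ = P(E)²·P(X₂)²·P(G) / (P(L)²·P(M)³) = (3.70)²·(14.3)²·(0.0735) / ((1.68)²·(1.05)³) = 63.0
Qₚ = 63.0 < Kₚ = 314, so the forward reaction proceeds.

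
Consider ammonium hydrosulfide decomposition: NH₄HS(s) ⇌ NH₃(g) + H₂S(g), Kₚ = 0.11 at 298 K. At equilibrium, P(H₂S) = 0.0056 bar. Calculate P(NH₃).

P(NH₃) = 20 bar

(NH₄HS is a pure solid — omitted from Kₚ.)
At equilibrium, Kₚ = P(NH₃)·P(H₂S) = 0.11.
(P(NH₃))·(0.0056) = 0.11
P(NH₃) = 19.6 = 20 bar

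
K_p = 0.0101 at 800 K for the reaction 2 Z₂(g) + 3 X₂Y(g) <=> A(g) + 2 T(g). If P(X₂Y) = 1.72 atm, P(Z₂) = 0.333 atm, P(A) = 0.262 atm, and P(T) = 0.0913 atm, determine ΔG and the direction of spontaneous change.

Q_p = P(A)·P(T)² / (P(Z₂)²·P(X₂Y)³) = (0.262)·(0.0913)² / ((0.333)²·(1.72)³) = 0.00387
ΔG = RT ln(Q_p/K_p) = (8.314 J mol⁻¹ K⁻¹)(800 K) × ln(0.00387/0.0101)
   = (6.651 kJ/mol)(-0.9593) = -6.38 kJ/mol
ΔG < 0, so the forward reaction is spontaneous (proceeds forward).

ΔG = -6.38 kJ/mol; the forward reaction is spontaneous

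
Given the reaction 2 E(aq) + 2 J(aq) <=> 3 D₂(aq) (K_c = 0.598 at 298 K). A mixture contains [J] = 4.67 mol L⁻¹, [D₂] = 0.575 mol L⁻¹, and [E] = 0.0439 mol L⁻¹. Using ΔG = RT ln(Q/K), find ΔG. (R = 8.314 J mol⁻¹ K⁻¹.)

Q_c = [D₂]³ / ([E]²·[J]²) = (0.575)³ / ((0.0439)²·(4.67)²) = 4.52
ΔG = RT ln(Q_c/K_c) = (8.314 J mol⁻¹ K⁻¹)(298 K) × ln(4.52/0.598)
   = (2.478 kJ/mol)(2.023) = 5.01 kJ/mol
ΔG > 0, so the forward reaction is non-spontaneous (proceeds in reverse).

ΔG = 5.01 kJ/mol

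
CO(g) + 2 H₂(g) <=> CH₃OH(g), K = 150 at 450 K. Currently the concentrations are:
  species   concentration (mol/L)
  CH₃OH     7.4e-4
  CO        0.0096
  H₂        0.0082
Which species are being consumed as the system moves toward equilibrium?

Q = [CH₃OH] / ([CO]·[H₂]²) = (7.4e-4) / ((0.0096)·(0.0082)²) = 1100
Q = 1100 > K = 150: net reverse reaction.

CH₃OH (products)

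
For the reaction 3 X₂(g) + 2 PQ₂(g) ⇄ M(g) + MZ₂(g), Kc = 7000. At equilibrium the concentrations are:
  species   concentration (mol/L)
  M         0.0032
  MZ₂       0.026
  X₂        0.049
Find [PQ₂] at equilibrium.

At equilibrium, Kc = [M]·[MZ₂] / ([X₂]³·[PQ₂]²) = 7000.
(0.0032)·(0.026) / ((0.049)³·([PQ₂])²) = 7000
[PQ₂]² = 1.01×10⁻⁴ ⇒ [PQ₂] = 0.010 mol/L

[PQ₂] = 0.010 mol/L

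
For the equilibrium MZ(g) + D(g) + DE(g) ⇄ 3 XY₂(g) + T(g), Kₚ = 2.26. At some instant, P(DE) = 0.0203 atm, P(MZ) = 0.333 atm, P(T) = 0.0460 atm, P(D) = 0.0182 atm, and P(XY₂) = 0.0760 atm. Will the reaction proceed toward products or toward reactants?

Qₚ = P(XY₂)³·P(T) / (P(MZ)·P(D)·P(DE)) = (0.0760)³·(0.0460) / ((0.333)·(0.0182)·(0.0203)) = 0.164
Qₚ = 0.164 < Kₚ = 2.26, so the forward reaction proceeds.

forward (toward products)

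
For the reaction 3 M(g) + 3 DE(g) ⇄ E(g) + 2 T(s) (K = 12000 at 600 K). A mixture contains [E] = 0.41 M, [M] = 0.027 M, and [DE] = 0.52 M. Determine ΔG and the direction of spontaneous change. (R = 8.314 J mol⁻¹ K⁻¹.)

ΔG = 12.5 kJ/mol; the forward reaction is non-spontaneous

(T is a pure solid — omitted from Q.)
Q = [E] / ([M]³·[DE]³) = (0.41) / ((0.027)³·(0.52)³) = 1.48×10⁵
ΔG = RT ln(Q/K) = (8.314 J mol⁻¹ K⁻¹)(600 K) × ln(1.48×10⁵/12000)
   = (4.988 kJ/mol)(2.512) = 12.5 kJ/mol
ΔG > 0, so the forward reaction is non-spontaneous (proceeds in reverse).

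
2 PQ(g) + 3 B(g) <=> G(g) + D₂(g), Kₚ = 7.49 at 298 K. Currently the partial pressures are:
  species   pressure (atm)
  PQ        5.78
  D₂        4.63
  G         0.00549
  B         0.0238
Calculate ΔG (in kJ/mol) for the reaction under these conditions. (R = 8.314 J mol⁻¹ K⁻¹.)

ΔG = 5.00 kJ/mol

Qₚ = P(G)·P(D₂) / (P(PQ)²·P(B)³) = (0.00549)·(4.63) / ((5.78)²·(0.0238)³) = 56.4
ΔG = RT ln(Qₚ/Kₚ) = (8.314 J mol⁻¹ K⁻¹)(298 K) × ln(56.4/7.49)
   = (2.478 kJ/mol)(2.019) = 5.00 kJ/mol
ΔG > 0, so the forward reaction is non-spontaneous (proceeds in reverse).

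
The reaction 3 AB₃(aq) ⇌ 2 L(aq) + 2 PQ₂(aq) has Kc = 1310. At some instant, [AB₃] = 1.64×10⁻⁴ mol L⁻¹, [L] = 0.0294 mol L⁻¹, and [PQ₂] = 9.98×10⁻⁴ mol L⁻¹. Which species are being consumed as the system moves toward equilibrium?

Qc = [L]²·[PQ₂]² / [AB₃]³ = (0.0294)²·(9.98×10⁻⁴)² / (1.64×10⁻⁴)³ = 195
Qc = 195 < Kc = 1310: net forward reaction.

AB₃ (reactants)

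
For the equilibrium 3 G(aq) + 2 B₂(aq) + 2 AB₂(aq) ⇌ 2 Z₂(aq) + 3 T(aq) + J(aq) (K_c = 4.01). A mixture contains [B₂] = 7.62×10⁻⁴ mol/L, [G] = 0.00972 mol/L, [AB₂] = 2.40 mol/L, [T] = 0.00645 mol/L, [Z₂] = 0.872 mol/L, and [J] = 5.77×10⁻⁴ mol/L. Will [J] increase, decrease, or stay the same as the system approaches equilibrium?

decrease

Q_c = [Z₂]²·[T]³·[J] / ([G]³·[B₂]²·[AB₂]²) = (0.872)²·(0.00645)³·(5.77×10⁻⁴) / ((0.00972)³·(7.62×10⁻⁴)²·(2.40)²) = 38.3
Q_c = 38.3 > K_c = 4.01: net reverse reaction.
J is a product, so it decreases.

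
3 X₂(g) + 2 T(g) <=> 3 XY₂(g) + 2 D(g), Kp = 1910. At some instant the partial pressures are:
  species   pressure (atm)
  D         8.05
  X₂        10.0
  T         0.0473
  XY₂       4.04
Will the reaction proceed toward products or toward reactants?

at equilibrium

Qp = P(XY₂)³·P(D)² / (P(X₂)³·P(T)²) = (4.04)³·(8.05)² / ((10.0)³·(0.0473)²) = 1910
Qp = 1910 = Kp, so the system is already at equilibrium.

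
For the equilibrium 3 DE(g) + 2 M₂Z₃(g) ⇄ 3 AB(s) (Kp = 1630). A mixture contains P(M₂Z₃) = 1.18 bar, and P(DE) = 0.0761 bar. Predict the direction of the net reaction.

neither direction; the system is at equilibrium

(AB is a pure solid — omitted from Qp.)
Qp = 1 / (P(DE)³·P(M₂Z₃)²) = 1 / ((0.0761)³·(1.18)²) = 1630
Qp = 1630 = Kp, so the system is already at equilibrium.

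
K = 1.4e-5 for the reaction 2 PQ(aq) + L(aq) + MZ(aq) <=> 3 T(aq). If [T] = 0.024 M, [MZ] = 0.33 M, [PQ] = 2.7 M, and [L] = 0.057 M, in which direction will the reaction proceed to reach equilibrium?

Q = [T]³ / ([PQ]²·[L]·[MZ]) = (0.024)³ / ((2.7)²·(0.057)·(0.33)) = 1.0e-4
Q = 1.0e-4 > K = 1.4e-5, so the reverse reaction proceeds.

in the reverse direction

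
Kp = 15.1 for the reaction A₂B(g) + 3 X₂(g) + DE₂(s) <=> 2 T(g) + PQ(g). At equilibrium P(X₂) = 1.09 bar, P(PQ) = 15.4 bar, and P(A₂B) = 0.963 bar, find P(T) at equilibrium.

(DE₂ is a pure solid — omitted from Kp.)
At equilibrium, Kp = P(T)²·P(PQ) / (P(A₂B)·P(X₂)³) = 15.1.
(P(T))²·(15.4) / ((0.963)·(1.09)³) = 15.1
P(T)² = 1.22 ⇒ P(T) = 1.11 bar

P(T) = 1.11 bar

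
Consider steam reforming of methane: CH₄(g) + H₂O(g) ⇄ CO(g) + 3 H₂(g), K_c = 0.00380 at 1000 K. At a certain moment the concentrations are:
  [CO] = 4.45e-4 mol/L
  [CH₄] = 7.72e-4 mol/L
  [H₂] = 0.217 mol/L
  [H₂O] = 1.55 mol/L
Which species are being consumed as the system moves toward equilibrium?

none (at equilibrium)

Q_c = [CO]·[H₂]³ / ([CH₄]·[H₂O]) = (4.45e-4)·(0.217)³ / ((7.72e-4)·(1.55)) = 0.00380
Q_c = 0.00380 = K_c; the system is at equilibrium.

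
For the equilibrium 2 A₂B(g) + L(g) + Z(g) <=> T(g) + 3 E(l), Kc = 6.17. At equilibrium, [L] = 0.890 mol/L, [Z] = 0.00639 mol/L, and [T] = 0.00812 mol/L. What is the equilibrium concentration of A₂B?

[A₂B] = 0.481 mol/L

(E is a pure liquid — omitted from Kc.)
At equilibrium, Kc = [T] / ([A₂B]²·[L]·[Z]) = 6.17.
(0.00812) / (([A₂B])²·(0.890)·(0.00639)) = 6.17
[A₂B]² = 0.231 ⇒ [A₂B] = 0.481 mol/L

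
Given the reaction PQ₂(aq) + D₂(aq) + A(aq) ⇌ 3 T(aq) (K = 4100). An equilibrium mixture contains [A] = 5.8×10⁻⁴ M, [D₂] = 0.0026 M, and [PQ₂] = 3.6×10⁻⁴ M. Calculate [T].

At equilibrium, K = [T]³ / ([PQ₂]·[D₂]·[A]) = 4100.
([T])³ / ((3.6×10⁻⁴)·(0.0026)·(5.8×10⁻⁴)) = 4100
[T]³ = 2.23×10⁻⁶ ⇒ [T] = 0.013 M

[T] = 0.013 M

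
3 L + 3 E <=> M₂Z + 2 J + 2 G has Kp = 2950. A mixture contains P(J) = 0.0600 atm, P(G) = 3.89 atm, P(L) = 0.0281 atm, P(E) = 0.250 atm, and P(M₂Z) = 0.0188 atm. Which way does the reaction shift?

Qp = P(M₂Z)·P(J)²·P(G)² / (P(L)³·P(E)³) = (0.0188)·(0.0600)²·(3.89)² / ((0.0281)³·(0.250)³) = 2950
Qp = 2950 = Kp, so the system is already at equilibrium.

no net change (already at equilibrium)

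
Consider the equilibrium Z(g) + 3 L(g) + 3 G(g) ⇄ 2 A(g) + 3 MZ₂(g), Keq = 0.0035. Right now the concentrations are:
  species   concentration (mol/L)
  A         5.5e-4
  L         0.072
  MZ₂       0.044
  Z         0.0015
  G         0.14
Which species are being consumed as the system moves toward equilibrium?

A, MZ₂ (products)

Q = [A]²·[MZ₂]³ / ([Z]·[L]³·[G]³) = (5.5e-4)²·(0.044)³ / ((0.0015)·(0.072)³·(0.14)³) = 0.017
Q = 0.017 > Keq = 0.0035: net reverse reaction.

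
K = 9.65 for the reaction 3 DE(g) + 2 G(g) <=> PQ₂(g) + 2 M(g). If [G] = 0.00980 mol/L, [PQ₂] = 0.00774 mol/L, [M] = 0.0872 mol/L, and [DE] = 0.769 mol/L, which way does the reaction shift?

Q = [PQ₂]·[M]² / ([DE]³·[G]²) = (0.00774)·(0.0872)² / ((0.769)³·(0.00980)²) = 1.35
Q = 1.35 < K = 9.65, so the forward reaction proceeds.

in the forward direction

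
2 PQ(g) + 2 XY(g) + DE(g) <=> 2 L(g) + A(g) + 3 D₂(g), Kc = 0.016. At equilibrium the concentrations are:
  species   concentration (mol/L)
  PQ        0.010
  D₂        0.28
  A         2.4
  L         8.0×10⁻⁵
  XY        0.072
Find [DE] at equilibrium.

[DE] = 0.041 mol/L

At equilibrium, Kc = [L]²·[A]·[D₂]³ / ([PQ]²·[XY]²·[DE]) = 0.016.
(8.0×10⁻⁵)²·(2.4)·(0.28)³ / ((0.010)²·(0.072)²·([DE])) = 0.016
[DE] = 0.0407 = 0.041 mol/L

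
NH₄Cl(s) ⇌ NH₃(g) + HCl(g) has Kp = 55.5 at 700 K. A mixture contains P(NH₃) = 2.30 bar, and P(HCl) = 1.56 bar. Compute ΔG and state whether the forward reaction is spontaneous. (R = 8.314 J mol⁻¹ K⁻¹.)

ΔG = -15.9 kJ/mol; the forward reaction is spontaneous

(NH₄Cl is a pure solid — omitted from Qp.)
Qp = P(NH₃)·P(HCl) = (2.30)·(1.56) = 3.59
ΔG = RT ln(Qp/Kp) = (8.314 J mol⁻¹ K⁻¹)(700 K) × ln(3.59/55.5)
   = (5.820 kJ/mol)(-2.738) = -15.9 kJ/mol
ΔG < 0, so the forward reaction is spontaneous (proceeds forward).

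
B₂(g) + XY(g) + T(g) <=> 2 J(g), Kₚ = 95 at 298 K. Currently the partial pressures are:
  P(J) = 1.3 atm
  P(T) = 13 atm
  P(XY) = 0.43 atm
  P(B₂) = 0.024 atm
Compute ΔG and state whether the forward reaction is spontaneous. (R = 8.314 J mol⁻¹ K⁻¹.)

Qₚ = P(J)² / (P(B₂)·P(XY)·P(T)) = (1.3)² / ((0.024)·(0.43)·(13)) = 12.6
ΔG = RT ln(Qₚ/Kₚ) = (8.314 J mol⁻¹ K⁻¹)(298 K) × ln(12.6/95)
   = (2.478 kJ/mol)(-2.020) = -5.01 kJ/mol
ΔG < 0, so the forward reaction is spontaneous (proceeds forward).

ΔG = -5.01 kJ/mol; the forward reaction is spontaneous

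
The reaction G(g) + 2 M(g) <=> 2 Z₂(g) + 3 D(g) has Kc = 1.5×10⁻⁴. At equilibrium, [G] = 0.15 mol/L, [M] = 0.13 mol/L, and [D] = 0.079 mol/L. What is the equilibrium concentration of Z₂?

At equilibrium, Kc = [Z₂]²·[D]³ / ([G]·[M]²) = 1.5×10⁻⁴.
([Z₂])²·(0.079)³ / ((0.15)·(0.13)²) = 1.5×10⁻⁴
[Z₂]² = 7.71×10⁻⁴ ⇒ [Z₂] = 0.028 mol/L

[Z₂] = 0.028 mol/L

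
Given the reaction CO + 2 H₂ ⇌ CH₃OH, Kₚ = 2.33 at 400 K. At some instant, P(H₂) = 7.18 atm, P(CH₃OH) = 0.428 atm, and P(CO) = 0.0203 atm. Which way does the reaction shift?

Qₚ = P(CH₃OH) / (P(CO)·P(H₂)²) = (0.428) / ((0.0203)·(7.18)²) = 0.409
Qₚ = 0.409 < Kₚ = 2.33, so the forward reaction proceeds.

forward (toward products)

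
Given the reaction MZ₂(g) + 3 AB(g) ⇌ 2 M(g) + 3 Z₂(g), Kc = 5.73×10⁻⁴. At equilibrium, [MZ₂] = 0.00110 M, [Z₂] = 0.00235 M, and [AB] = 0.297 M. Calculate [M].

[M] = 1.13 M

At equilibrium, Kc = [M]²·[Z₂]³ / ([MZ₂]·[AB]³) = 5.73×10⁻⁴.
([M])²·(0.00235)³ / ((0.00110)·(0.297)³) = 5.73×10⁻⁴
[M]² = 1.27 ⇒ [M] = 1.13 M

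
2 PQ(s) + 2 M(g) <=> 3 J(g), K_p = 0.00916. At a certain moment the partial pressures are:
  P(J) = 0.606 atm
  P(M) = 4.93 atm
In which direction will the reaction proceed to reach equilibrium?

(PQ is a pure solid — omitted from Q_p.)
Q_p = P(J)³ / P(M)² = (0.606)³ / (4.93)² = 0.00916
Q_p = 0.00916 = K_p, so the system is already at equilibrium.

at equilibrium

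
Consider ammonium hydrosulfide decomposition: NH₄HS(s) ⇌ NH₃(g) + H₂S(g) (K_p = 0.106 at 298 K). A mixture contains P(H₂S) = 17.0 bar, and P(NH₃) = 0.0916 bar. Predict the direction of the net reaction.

(NH₄HS is a pure solid — omitted from Q_p.)
Q_p = P(NH₃)·P(H₂S) = (0.0916)·(17.0) = 1.56
Q_p = 1.56 > K_p = 0.106, so the reverse reaction proceeds.

reverse (toward reactants)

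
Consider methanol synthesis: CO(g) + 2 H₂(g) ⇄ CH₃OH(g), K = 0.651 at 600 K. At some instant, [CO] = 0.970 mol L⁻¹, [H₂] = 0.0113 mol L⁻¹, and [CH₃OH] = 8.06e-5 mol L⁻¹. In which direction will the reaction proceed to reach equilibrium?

neither direction; the system is at equilibrium

Q = [CH₃OH] / ([CO]·[H₂]²) = (8.06e-5) / ((0.970)·(0.0113)²) = 0.651
Q = 0.651 = K, so the system is already at equilibrium.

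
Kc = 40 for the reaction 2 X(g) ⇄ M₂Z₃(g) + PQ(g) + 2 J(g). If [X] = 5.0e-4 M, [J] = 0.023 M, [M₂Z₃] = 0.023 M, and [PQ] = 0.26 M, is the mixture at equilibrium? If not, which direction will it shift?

no; Q < K, reaction proceeds forward

Qc = [M₂Z₃]·[PQ]·[J]² / [X]² = (0.023)·(0.26)·(0.023)² / (5.0e-4)² = 13
Qc = 13 < Kc = 40: net forward reaction.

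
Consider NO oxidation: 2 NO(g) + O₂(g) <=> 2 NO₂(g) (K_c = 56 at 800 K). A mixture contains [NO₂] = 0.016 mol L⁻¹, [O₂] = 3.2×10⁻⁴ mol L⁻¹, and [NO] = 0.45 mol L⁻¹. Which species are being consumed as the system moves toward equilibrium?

Q_c = [NO₂]² / ([NO]²·[O₂]) = (0.016)² / ((0.45)²·(3.2×10⁻⁴)) = 4.0
Q_c = 4.0 < K_c = 56: net forward reaction.

NO, O₂ (reactants)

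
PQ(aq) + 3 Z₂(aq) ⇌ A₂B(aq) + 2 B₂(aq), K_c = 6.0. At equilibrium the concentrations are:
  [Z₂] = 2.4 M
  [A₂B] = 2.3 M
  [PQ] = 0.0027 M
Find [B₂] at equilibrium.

[B₂] = 0.31 M

At equilibrium, K_c = [A₂B]·[B₂]² / ([PQ]·[Z₂]³) = 6.0.
(2.3)·([B₂])² / ((0.0027)·(2.4)³) = 6.0
[B₂]² = 0.0974 ⇒ [B₂] = 0.31 M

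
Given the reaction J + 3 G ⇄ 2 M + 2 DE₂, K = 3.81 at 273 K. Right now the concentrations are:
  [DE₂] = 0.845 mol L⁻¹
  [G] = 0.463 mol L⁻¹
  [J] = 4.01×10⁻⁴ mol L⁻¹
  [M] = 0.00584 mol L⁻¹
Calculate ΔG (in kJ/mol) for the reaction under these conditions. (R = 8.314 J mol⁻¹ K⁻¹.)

Q = [M]²·[DE₂]² / ([J]·[G]³) = (0.00584)²·(0.845)² / ((4.01×10⁻⁴)·(0.463)³) = 0.612
ΔG = RT ln(Q/K) = (8.314 J mol⁻¹ K⁻¹)(273 K) × ln(0.612/3.81)
   = (2.270 kJ/mol)(-1.829) = -4.15 kJ/mol
ΔG < 0, so the forward reaction is spontaneous (proceeds forward).

ΔG = -4.15 kJ/mol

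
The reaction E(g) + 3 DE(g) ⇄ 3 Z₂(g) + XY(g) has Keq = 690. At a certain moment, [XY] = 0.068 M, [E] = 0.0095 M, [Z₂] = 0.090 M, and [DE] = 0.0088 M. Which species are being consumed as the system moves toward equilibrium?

Z₂, XY (products)

Q = [Z₂]³·[XY] / ([E]·[DE]³) = (0.090)³·(0.068) / ((0.0095)·(0.0088)³) = 7700
Q = 7700 > Keq = 690: net reverse reaction.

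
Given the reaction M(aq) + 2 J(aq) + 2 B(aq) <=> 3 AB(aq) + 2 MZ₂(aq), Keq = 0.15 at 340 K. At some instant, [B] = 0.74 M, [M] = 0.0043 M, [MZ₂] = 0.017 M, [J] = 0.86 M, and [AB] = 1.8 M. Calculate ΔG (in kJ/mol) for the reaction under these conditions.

ΔG = 5.27 kJ/mol

Q = [AB]³·[MZ₂]² / ([M]·[J]²·[B]²) = (1.8)³·(0.017)² / ((0.0043)·(0.86)²·(0.74)²) = 0.968
ΔG = RT ln(Q/Keq) = (8.314 J mol⁻¹ K⁻¹)(340 K) × ln(0.968/0.15)
   = (2.827 kJ/mol)(1.865) = 5.27 kJ/mol
ΔG > 0, so the forward reaction is non-spontaneous (proceeds in reverse).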